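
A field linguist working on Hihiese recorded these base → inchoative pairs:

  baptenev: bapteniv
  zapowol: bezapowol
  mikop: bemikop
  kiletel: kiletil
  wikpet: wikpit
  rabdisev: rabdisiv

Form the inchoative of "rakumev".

zapowol and kiletel both end in -l yet inflect differently (bezapowol, kiletil), so the final letter is not what conditions the rule; the last vowel is.
"rakumev" has last vowel 'e'. The stems whose last vowel is 'e' (baptenev → bapteniv, rabdisev → rabdisiv, kiletel → kiletil) change the last vowel to 'i'.
So rakumev → rakumiv.

rakumiv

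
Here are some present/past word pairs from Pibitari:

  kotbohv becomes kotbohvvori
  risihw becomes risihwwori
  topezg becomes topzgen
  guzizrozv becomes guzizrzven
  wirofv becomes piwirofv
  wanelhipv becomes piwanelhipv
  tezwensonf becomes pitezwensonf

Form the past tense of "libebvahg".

"libebvahg" has second-to-last letter 'h'. The stems whose second-to-last letter is 'h' (kotbohv → kotbohvvori, risihw → risihwwori) double the final consonant and add -ori.
The other patterns: stems whose second-to-last letter is 'z' delete the last vowel and add -en; stems whose second-to-last letter is 'f', 'n' or 'p' add the prefix pi-.
So libebvahg → libebvahggori.

libebvahggori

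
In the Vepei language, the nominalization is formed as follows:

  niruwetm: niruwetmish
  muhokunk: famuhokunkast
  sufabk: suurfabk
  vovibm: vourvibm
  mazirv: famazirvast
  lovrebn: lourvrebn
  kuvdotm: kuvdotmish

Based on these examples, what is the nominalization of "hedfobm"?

"hedfobm" has second-to-last letter 'b'. The stems whose second-to-last letter is 'b' (vovibm → vourvibm, sufabk → suurfabk, lovrebn → lourvrebn) insert -ur- after the first vowel.
So hedfobm → heurdfobm.

heurdfobm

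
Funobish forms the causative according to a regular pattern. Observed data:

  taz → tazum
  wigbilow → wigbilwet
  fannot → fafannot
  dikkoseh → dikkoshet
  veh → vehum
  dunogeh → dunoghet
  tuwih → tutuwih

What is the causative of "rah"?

"rah" has 1 vowel. The stems with 1 vowel (veh → vehum, taz → tazum) add -um.
The other patterns: stems with 2 vowels repeat the first consonant+vowel as a prefix; stems with 3 vowels delete the last vowel and add -et.
So rah → rahum.

rahum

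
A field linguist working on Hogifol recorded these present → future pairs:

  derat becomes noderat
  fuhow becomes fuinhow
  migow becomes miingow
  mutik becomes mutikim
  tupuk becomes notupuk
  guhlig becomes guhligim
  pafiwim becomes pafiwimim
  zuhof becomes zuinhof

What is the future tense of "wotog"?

wointog

"wotog" has last vowel 'o'. The stems whose last vowel is 'o' (fuhow → fuinhow, migow → miingow, zuhof → zuinhof) insert -in- after the first vowel.
So wotog → wointog.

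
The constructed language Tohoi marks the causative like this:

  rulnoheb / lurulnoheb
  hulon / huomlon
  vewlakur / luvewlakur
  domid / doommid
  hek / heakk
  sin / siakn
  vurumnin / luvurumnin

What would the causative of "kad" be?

"kad" has 1 vowel. The stems with 1 vowel (hek → heakk, sin → siakn) insert -ak- after the first vowel.
The other patterns: stems with 2 vowels insert -om- after the first vowel; stems with 3 vowels add the prefix lu-.
So kad → kaakd.

kaakd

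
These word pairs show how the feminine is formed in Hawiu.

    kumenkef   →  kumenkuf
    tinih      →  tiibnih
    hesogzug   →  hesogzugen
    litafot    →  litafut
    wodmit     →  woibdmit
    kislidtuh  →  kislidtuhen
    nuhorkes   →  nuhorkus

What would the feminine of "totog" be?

totug

kislidtuh and tinih both end in -h yet inflect differently (kislidtuhen, tiibnih), so the final letter is not what conditions the rule; the last vowel is.
"totog" has last vowel 'o'. The one such stem in the data (litafot → litafut) changes the last vowel to 'u' (as do nuhorkes, kumenkef), so the same rule applies.
So totog → totug.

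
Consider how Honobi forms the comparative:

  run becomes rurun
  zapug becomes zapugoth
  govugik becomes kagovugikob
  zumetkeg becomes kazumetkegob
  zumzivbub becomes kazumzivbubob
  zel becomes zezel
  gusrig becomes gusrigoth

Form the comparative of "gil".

zapug and zumetkeg both end in -g yet inflect differently (zapugoth, kazumetkegob), so the final letter is not what conditions the rule; the number of vowels is.
"gil" has 1 vowel. The stems with 1 vowel (zel → zezel, run → rurun) repeat the first consonant+vowel as a prefix.
So gil → gigil.

gigil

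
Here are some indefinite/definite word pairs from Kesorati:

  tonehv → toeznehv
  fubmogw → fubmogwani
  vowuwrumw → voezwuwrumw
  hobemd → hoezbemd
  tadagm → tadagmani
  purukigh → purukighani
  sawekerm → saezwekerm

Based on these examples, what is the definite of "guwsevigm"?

guwsevigmani

fubmogw and vowuwrumw both end in -w yet inflect differently (fubmogwani, voezwuwrumw), so the final letter is not what conditions the rule; the second-to-last letter is.
"guwsevigm" has second-to-last letter 'g'. The stems whose second-to-last letter is 'g' (tadagm → tadagmani, fubmogw → fubmogwani, purukigh → purukighani) add -ani.
The other pattern: stems whose second-to-last letter is 'h', 'm' or 'r' insert -ez- after the first vowel.
So guwsevigm → guwsevigmani.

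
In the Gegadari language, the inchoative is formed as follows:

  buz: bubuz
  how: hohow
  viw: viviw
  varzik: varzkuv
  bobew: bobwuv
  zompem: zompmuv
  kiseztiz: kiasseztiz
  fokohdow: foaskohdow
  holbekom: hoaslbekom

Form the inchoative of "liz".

liliz

how and bobew both end in -w yet inflect differently (hohow, bobwuv), so the final letter is not what conditions the rule; the number of vowels is.
"liz" has 1 vowel. The stems with 1 vowel (buz → bubuz, how → hohow, viw → viviw) repeat the first consonant+vowel as a prefix.
The other patterns: stems with 2 vowels delete the last vowel and add -uv; stems with 3 vowels insert -as- after the first vowel.
So liz → liliz.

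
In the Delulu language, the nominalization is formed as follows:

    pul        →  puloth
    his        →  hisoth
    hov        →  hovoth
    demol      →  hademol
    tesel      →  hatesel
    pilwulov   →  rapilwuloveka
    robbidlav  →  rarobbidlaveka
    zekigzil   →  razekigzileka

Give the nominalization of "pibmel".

hapibmel

pul and demol both end in -l yet inflect differently (puloth, hademol), so the final letter is not what conditions the rule; the number of vowels is.
"pibmel" has 2 vowels. The stems with 2 vowels (demol → hademol, tesel → hatesel) add the prefix ha-.
So pibmel → hapibmel.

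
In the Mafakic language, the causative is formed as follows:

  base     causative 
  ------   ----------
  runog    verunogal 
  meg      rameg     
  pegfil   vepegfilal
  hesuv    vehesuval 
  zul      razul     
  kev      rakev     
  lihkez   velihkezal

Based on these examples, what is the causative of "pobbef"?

vepobbefal

"pobbef" has 2 vowels. The stems with 2 vowels (lihkez → velihkezal, pegfil → vepegfilal, runog → verunogal) add ve- … -al around the stem.
So pobbef → vepobbefal.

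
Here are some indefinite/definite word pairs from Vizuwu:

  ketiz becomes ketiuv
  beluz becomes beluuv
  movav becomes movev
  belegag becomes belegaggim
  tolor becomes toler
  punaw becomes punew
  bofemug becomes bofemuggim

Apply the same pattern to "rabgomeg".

rabgomeggim

bofemug and beluz both have last vowel 'u' yet inflect differently (bofemuggim, beluuv), so the last vowel is not what conditions the rule; the final letter is.
"rabgomeg" ends in -g. The stems ending in -g (bofemug → bofemuggim, belegag → belegaggim) double the final consonant and add -im.
So rabgomeg → rabgomeggim.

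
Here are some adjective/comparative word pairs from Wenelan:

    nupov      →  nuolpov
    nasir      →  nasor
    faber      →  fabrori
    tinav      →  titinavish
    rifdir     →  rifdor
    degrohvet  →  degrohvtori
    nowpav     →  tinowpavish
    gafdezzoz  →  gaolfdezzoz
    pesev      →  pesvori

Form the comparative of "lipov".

liolpov

nowpav and nupov both end in -v yet inflect differently (tinowpavish, nuolpov), so the final letter is not what conditions the rule; the last vowel is.
"lipov" has last vowel 'o'. The stems whose last vowel is 'o' (gafdezzoz → gaolfdezzoz, nupov → nuolpov) insert -ol- after the first vowel.
The other patterns: stems whose last vowel is 'a' add ti- … -ish around the stem; stems whose last vowel is 'i' change the last vowel to 'o'; stems whose last vowel is 'e' delete the last vowel and add -ori.
So lipov → liolpov.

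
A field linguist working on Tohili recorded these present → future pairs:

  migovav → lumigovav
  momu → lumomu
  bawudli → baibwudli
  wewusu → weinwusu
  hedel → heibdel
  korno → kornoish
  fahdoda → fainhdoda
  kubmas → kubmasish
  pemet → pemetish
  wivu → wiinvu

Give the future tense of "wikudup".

wiinkudup

"wikudup" begins with w-. The stems beginning with w- (wewusu → weinwusu, wivu → wiinvu) insert -in- after the first vowel.
So wikudup → wiinkudup.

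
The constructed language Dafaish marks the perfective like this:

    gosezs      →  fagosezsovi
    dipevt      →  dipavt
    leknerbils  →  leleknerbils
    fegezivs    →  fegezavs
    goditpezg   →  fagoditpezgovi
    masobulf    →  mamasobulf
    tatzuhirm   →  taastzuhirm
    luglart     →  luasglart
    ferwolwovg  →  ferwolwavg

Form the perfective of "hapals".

"hapals" has second-to-last letter 'l'. The stems whose second-to-last letter is 'l' (masobulf → mamasobulf, leknerbils → leleknerbils) repeat the first consonant+vowel as a prefix.
So hapals → hahapals.

hahapals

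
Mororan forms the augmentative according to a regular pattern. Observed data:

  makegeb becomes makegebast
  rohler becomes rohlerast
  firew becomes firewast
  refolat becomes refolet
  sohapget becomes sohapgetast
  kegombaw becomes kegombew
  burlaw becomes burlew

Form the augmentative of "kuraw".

"kuraw" has last vowel 'a'. The stems whose last vowel is 'a' (kegombaw → kegombew, burlaw → burlew, refolat → refolet) change the last vowel to 'e'.
So kuraw → kurew.

kurew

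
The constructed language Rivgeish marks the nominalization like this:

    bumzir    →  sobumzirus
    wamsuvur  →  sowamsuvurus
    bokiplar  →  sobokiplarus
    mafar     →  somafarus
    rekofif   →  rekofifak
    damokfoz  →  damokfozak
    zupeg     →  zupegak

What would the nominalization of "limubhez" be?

bumzir and rekofif both have last vowel 'i' yet inflect differently (sobumzirus, rekofifak), so the last vowel is not what conditions the rule; the final letter is.
"limubhez" ends in -z. The one such stem in the data (damokfoz → damokfozak) adds -ak, so the same rule applies.
The other pattern: stems ending in -r add so- … -us around the stem.
So limubhez → limubhezak.

limubhezak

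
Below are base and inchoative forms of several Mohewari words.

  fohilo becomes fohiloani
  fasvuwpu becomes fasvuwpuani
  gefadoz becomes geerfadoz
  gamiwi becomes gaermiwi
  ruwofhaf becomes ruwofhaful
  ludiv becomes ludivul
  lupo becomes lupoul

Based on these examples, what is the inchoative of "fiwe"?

fiweani

fohilo and lupo both end in -o yet inflect differently (fohiloani, lupoul), so the final letter is not what conditions the rule; the first letter is.
"fiwe" begins with f-. The stems beginning with f- (fohilo → fohiloani, fasvuwpu → fasvuwpuani) add -ani.
The other patterns: stems beginning with g- insert -er- after the first vowel; stems beginning with l- or r- add -ul.
So fiwe → fiweani.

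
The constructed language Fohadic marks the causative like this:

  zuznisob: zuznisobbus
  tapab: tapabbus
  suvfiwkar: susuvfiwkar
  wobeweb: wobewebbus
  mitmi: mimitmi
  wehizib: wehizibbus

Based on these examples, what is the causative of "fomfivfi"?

wehizib and mitmi both have last vowel 'i' yet inflect differently (wehizibbus, mimitmi), so the last vowel is not what conditions the rule; the final letter is.
"fomfivfi" ends in -i. The one such stem in the data (mitmi → mimitmi) repeats the first consonant+vowel as a prefix (as does suvfiwkar), so the same rule applies.
So fomfivfi → fofomfivfi.

fofomfivfi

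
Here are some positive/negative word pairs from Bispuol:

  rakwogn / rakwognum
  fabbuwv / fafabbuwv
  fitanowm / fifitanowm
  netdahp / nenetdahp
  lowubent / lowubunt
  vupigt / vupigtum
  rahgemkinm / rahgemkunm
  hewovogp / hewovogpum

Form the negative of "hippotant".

"hippotant" has second-to-last letter 'n'. The stems whose second-to-last letter is 'n' (rahgemkinm → rahgemkunm, lowubent → lowubunt) change the last vowel to 'u'.
So hippotant → hippotunt.

hippotunt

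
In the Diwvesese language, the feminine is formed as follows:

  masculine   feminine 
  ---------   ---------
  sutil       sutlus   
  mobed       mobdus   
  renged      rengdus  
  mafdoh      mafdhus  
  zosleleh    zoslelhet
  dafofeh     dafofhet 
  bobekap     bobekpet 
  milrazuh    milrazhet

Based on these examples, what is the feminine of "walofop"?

walofpet

mafdoh and zosleleh both end in -h yet inflect differently (mafdhus, zoslelhet), so the final letter is not what conditions the rule; the number of vowels is.
"walofop" has 3 vowels. The stems with 3 vowels (zosleleh → zoslelhet, dafofeh → dafofhet, bobekap → bobekpet) delete the last vowel and add -et.
The other pattern: stems with 2 vowels delete the last vowel and add -us.
So walofop → walofpet.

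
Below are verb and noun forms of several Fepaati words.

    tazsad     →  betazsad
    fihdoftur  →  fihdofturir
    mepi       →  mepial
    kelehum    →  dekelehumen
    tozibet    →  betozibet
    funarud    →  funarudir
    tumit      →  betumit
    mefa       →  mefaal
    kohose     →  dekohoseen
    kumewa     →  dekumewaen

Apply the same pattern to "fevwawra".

fevwawrair

kumewa and mefa both end in -a yet inflect differently (dekumewaen, mefaal), so the final letter is not what conditions the rule; the first letter is.
"fevwawra" begins with f-. The stems beginning with f- (fihdoftur → fihdofturir, funarud → funarudir) add -ir.
The other patterns: stems beginning with k- add de- … -en around the stem; stems beginning with t- add the prefix be-; stems beginning with m- add -al.
So fevwawra → fevwawrair.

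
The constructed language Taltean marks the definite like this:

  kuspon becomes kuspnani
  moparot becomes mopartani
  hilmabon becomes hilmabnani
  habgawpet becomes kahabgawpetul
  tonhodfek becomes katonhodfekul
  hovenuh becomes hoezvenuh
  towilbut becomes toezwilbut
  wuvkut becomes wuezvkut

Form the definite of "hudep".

kahudepul

moparot and habgawpet both end in -t yet inflect differently (mopartani, kahabgawpetul), so the final letter is not what conditions the rule; the last vowel is.
"hudep" has last vowel 'e'. The stems whose last vowel is 'e' (habgawpet → kahabgawpetul, tonhodfek → katonhodfekul) add ka- … -ul around the stem.
So hudep → kahudepul.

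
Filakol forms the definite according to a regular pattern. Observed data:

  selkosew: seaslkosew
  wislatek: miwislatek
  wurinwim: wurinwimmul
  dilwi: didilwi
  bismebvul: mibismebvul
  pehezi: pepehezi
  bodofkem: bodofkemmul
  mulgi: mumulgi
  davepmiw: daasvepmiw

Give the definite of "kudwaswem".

kudwaswemmul

"kudwaswem" ends in -m. The stems ending in -m (wurinwim → wurinwimmul, bodofkem → bodofkemmul) double the final consonant and add -ul.
The other patterns: stems ending in -i repeat the first consonant+vowel as a prefix; stems ending in -w insert -as- after the first vowel; stems ending in -k or -l add the prefix mi-.
So kudwaswem → kudwaswemmul.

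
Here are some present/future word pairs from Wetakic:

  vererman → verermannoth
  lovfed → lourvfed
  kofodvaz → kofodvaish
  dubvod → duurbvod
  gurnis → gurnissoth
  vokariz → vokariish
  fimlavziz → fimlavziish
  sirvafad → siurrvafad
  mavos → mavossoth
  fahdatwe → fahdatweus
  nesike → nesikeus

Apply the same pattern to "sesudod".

"sesudod" ends in -d. The stems ending in -d (dubvod → duurbvod, lovfed → lourvfed, sirvafad → siurrvafad) insert -ur- after the first vowel.
The other patterns: stems ending in -z drop the final letter and add -ish; stems ending in -e add -us; stems ending in -n or -s double the final consonant and add -oth.
So sesudod → seursudod.

seursudod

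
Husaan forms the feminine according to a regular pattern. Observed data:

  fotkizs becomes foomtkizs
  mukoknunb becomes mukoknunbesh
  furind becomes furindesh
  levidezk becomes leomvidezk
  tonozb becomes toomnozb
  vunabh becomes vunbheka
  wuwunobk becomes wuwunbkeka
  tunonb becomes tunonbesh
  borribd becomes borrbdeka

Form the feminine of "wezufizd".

weomzufizd

furind and borribd both end in -d yet inflect differently (furindesh, borrbdeka), so the final letter is not what conditions the rule; the second-to-last letter is.
"wezufizd" has second-to-last letter 'z'. The stems whose second-to-last letter is 'z' (fotkizs → foomtkizs, tonozb → toomnozb, levidezk → leomvidezk) insert -om- after the first vowel.
So wezufizd → weomzufizd.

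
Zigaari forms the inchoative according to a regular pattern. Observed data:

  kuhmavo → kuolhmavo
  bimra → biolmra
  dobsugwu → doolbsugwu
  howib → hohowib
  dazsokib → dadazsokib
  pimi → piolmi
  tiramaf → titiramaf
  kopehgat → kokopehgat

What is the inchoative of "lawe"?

laolwe

pimi and dazsokib both have last vowel 'i' yet inflect differently (piolmi, dadazsokib), so the last vowel is not what conditions the rule; whether the stem ends in a vowel or a consonant is.
"lawe" ends in a vowel. The stems ending in a vowel (kuhmavo → kuolhmavo, bimra → biolmra, pimi → piolmi) insert -ol- after the first vowel.
The other pattern: stems ending in a consonant repeat the first consonant+vowel as a prefix.
So lawe → laolwe.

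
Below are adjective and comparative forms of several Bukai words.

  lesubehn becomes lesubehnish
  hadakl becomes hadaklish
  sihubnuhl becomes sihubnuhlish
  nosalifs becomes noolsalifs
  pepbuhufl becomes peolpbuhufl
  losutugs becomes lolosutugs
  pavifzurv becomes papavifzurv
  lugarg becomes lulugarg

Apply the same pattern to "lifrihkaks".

lifrihkaksish

"lifrihkaks" has second-to-last letter 'k'. The one such stem in the data (hadakl → hadaklish) adds -ish, so the same rule applies.
The other patterns: stems whose second-to-last letter is 'f' insert -ol- after the first vowel; stems whose second-to-last letter is 'g' or 'r' repeat the first consonant+vowel as a prefix.
So lifrihkaks → lifrihkaksish.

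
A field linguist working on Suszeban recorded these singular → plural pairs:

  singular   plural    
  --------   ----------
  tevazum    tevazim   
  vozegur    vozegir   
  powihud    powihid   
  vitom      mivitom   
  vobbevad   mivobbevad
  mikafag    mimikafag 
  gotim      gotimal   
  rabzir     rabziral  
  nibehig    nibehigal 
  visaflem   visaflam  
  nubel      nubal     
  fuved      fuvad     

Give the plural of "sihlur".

tevazum and vitom both end in -m yet inflect differently (tevazim, mivitom), so the final letter is not what conditions the rule; the last vowel is.
"sihlur" has last vowel 'u'. The stems whose last vowel is 'u' (tevazum → tevazim, vozegur → vozegir, powihud → powihid) change the last vowel to 'i'.
So sihlur → sihlir.

sihlir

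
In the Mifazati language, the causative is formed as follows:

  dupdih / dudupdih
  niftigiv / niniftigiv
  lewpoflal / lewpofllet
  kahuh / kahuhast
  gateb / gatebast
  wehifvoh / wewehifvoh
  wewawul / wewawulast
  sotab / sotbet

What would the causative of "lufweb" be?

lewpoflal and wewawul both end in -l yet inflect differently (lewpofllet, wewawulast), so the final letter is not what conditions the rule; the last vowel is.
"lufweb" has last vowel 'e'. The one such stem in the data (gateb → gatebast) adds -ast, so the same rule applies.
The other patterns: stems whose last vowel is 'i' or 'o' repeat the first consonant+vowel as a prefix; stems whose last vowel is 'a' delete the last vowel and add -et.
So lufweb → lufwebast.

lufwebast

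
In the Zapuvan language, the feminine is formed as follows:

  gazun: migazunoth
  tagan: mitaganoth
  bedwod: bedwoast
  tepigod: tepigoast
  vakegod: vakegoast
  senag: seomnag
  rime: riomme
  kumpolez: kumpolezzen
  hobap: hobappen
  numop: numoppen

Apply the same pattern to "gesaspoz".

tagan and senag both have last vowel 'a' yet inflect differently (mitaganoth, seomnag), so the last vowel is not what conditions the rule; the final letter is.
"gesaspoz" ends in -z. The one such stem in the data (kumpolez → kumpolezzen) doubles the final consonant and adds -en (as do hobap, numop), so the same rule applies.
So gesaspoz → gesaspozzen.

gesaspozzen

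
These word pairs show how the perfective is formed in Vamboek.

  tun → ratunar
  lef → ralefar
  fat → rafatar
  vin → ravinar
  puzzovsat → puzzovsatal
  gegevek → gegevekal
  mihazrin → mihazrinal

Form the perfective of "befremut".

fat and puzzovsat both end in -t yet inflect differently (rafatar, puzzovsatal), so the final letter is not what conditions the rule; the number of vowels is.
"befremut" has 3 vowels. The stems with 3 vowels (puzzovsat → puzzovsatal, gegevek → gegevekal, mihazrin → mihazrinal) add -al.
So befremut → befremutal.

befremutal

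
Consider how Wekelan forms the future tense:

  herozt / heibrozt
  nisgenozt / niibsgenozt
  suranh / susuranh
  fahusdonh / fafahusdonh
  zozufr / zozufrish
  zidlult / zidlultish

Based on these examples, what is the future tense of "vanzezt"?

"vanzezt" has second-to-last letter 'z'. The stems whose second-to-last letter is 'z' (herozt → heibrozt, nisgenozt → niibsgenozt) insert -ib- after the first vowel.
The other patterns: stems whose second-to-last letter is 'n' repeat the first consonant+vowel as a prefix; stems whose second-to-last letter is 'f' or 'l' add -ish.
So vanzezt → vaibnzezt.

vaibnzezt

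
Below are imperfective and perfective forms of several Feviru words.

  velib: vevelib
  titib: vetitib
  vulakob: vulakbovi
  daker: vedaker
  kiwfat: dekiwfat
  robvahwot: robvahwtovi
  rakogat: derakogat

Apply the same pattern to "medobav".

robvahwot and rakogat both end in -t yet inflect differently (robvahwtovi, derakogat), so the final letter is not what conditions the rule; the last vowel is.
"medobav" has last vowel 'a'. The stems whose last vowel is 'a' (rakogat → derakogat, kiwfat → dekiwfat) add the prefix de-.
The other patterns: stems whose last vowel is 'o' delete the last vowel and add -ovi; stems whose last vowel is 'e' or 'i' add the prefix ve-.
So medobav → demedobav.

demedobav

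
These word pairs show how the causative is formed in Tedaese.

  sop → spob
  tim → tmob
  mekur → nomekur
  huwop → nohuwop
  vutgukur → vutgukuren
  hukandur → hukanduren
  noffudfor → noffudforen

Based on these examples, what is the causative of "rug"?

rgob

sop and huwop both end in -p yet inflect differently (spob, nohuwop), so the final letter is not what conditions the rule; the number of vowels is.
"rug" has 1 vowel. The stems with 1 vowel (sop → spob, tim → tmob) delete the last vowel and add -ob.
So rug → rgob.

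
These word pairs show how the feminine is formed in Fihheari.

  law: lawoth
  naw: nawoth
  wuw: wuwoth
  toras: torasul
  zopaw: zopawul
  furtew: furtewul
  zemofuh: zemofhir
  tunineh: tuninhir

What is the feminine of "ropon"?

"ropon" has 2 vowels. The stems with 2 vowels (toras → torasul, zopaw → zopawul, furtew → furtewul) add -ul.
The other patterns: stems with 1 vowel add -oth; stems with 3 vowels delete the last vowel and add -ir.
So ropon → roponul.

roponul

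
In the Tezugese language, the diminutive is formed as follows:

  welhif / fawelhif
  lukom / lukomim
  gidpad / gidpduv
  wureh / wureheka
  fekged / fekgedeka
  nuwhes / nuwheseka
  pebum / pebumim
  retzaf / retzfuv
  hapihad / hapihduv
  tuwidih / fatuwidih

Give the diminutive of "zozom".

retzaf and welhif both end in -f yet inflect differently (retzfuv, fawelhif), so the final letter is not what conditions the rule; the last vowel is.
"zozom" has last vowel 'o'. The one such stem in the data (lukom → lukomim) adds -im, so the same rule applies.
The other patterns: stems whose last vowel is 'a' delete the last vowel and add -uv; stems whose last vowel is 'i' add the prefix fa-; stems whose last vowel is 'e' add -eka.
So zozom → zozomim.

zozomim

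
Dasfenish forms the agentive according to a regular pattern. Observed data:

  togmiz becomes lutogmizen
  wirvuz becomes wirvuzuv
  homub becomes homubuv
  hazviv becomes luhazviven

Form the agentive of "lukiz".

lulukizen

wirvuz and togmiz both end in -z yet inflect differently (wirvuzuv, lutogmizen), so the final letter is not what conditions the rule; the last vowel is.
"lukiz" has last vowel 'i'. The stems whose last vowel is 'i' (togmiz → lutogmizen, hazviv → luhazviven) add lu- … -en around the stem.
So lukiz → lulukizen.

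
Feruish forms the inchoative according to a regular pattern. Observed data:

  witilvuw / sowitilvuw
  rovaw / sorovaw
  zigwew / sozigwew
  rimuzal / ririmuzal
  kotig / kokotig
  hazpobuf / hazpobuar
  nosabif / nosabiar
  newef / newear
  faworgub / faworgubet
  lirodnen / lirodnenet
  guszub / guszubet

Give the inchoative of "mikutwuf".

rovaw and rimuzal both have last vowel 'a' yet inflect differently (sorovaw, ririmuzal), so the last vowel is not what conditions the rule; the final letter is.
"mikutwuf" ends in -f. The stems ending in -f (hazpobuf → hazpobuar, nosabif → nosabiar, newef → newear) drop the final letter and add -ar.
So mikutwuf → mikutwuar.

mikutwuar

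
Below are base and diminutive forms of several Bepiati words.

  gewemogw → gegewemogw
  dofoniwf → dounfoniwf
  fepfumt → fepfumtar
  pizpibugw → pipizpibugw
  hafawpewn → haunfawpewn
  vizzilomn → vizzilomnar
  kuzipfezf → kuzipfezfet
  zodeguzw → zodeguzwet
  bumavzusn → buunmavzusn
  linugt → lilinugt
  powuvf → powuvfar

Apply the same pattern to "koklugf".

fepfumt and linugt both end in -t yet inflect differently (fepfumtar, lilinugt), so the final letter is not what conditions the rule; the second-to-last letter is.
"koklugf" has second-to-last letter 'g'. The stems whose second-to-last letter is 'g' (pizpibugw → pipizpibugw, gewemogw → gegewemogw, linugt → lilinugt) repeat the first consonant+vowel as a prefix.
The other patterns: stems whose second-to-last letter is 'm' or 'v' add -ar; stems whose second-to-last letter is 'z' add -et; stems whose second-to-last letter is 's' or 'w' insert -un- after the first vowel.
So koklugf → kokoklugf.

kokoklugf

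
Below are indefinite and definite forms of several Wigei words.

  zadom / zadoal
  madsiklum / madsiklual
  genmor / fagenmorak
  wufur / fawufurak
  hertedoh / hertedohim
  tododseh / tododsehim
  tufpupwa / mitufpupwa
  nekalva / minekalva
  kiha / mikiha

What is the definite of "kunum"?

kunual

"kunum" ends in -m. The stems ending in -m (zadom → zadoal, madsiklum → madsiklual) drop the final letter and add -al.
So kunum → kunual.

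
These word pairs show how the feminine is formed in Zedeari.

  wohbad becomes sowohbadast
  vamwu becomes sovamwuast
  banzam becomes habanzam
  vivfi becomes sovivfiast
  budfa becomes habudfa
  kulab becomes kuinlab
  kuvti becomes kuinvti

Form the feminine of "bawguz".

habawguz

"bawguz" begins with b-. The stems beginning with b- (banzam → habanzam, budfa → habudfa) add the prefix ha-.
The other patterns: stems beginning with k- insert -in- after the first vowel; stems beginning with v- or w- add so- … -ast around the stem.
So bawguz → habawguz.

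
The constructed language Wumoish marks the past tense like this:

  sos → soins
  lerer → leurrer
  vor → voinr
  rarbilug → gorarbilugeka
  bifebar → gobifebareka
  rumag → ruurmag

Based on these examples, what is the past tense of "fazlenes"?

vor and lerer both end in -r yet inflect differently (voinr, leurrer), so the final letter is not what conditions the rule; the number of vowels is.
"fazlenes" has 3 vowels. The stems with 3 vowels (bifebar → gobifebareka, rarbilug → gorarbilugeka) add go- … -eka around the stem.
The other patterns: stems with 1 vowel insert -in- after the first vowel; stems with 2 vowels insert -ur- after the first vowel.
So fazlenes → gofazleneseka.

gofazleneseka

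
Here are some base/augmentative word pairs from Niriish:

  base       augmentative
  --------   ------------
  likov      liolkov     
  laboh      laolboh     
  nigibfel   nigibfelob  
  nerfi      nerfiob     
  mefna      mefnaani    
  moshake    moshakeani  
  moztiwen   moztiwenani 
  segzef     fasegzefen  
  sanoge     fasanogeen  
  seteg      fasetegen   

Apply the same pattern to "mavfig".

mavfigani

"mavfig" begins with m-. The stems beginning with m- (mefna → mefnaani, moshake → moshakeani, moztiwen → moztiwenani) add -ani.
The other patterns: stems beginning with l- insert -ol- after the first vowel; stems beginning with n- add -ob; stems beginning with s- add fa- … -en around the stem.
So mavfig → mavfigani.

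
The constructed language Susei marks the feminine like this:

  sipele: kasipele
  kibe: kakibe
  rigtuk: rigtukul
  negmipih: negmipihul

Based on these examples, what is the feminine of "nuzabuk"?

kibe and rigtuk both have 2 vowels yet inflect differently (kakibe, rigtukul), so the number of vowels is not what conditions the rule; whether the stem ends in a vowel or a consonant is.
"nuzabuk" ends in a consonant. The stems ending in a consonant (rigtuk → rigtukul, negmipih → negmipihul) add -ul.
So nuzabuk → nuzabukul.

nuzabukul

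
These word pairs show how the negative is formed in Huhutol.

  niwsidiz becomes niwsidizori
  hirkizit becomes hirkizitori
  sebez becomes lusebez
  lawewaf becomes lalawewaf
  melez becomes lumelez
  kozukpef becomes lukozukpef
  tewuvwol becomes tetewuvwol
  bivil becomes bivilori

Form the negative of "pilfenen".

lupilfenen

niwsidiz and melez both end in -z yet inflect differently (niwsidizori, lumelez), so the final letter is not what conditions the rule; the last vowel is.
"pilfenen" has last vowel 'e'. The stems whose last vowel is 'e' (melez → lumelez, sebez → lusebez, kozukpef → lukozukpef) add the prefix lu-.
The other patterns: stems whose last vowel is 'i' add -ori; stems whose last vowel is 'a' or 'o' repeat the first consonant+vowel as a prefix.
So pilfenen → lupilfenen.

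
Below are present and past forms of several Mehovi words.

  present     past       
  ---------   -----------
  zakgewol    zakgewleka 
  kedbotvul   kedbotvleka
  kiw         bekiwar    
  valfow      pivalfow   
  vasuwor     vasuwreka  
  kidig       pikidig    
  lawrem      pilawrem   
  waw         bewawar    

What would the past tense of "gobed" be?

pigobed

"gobed" has 2 vowels. The stems with 2 vowels (kidig → pikidig, lawrem → pilawrem, valfow → pivalfow) add the prefix pi-.
The other patterns: stems with 1 vowel add be- … -ar around the stem; stems with 3 vowels delete the last vowel and add -eka.
So gobed → pigobed.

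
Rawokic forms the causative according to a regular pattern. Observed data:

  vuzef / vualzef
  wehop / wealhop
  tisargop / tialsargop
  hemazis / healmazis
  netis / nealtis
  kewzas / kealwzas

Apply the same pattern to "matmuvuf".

maaltmuvuf

Every pair shown (vuzef → vualzef, wehop → wealhop, tisargop → tialsargop, …) follows the same rule: insert -al- after the first vowel.
So matmuvuf → maaltmuvuf.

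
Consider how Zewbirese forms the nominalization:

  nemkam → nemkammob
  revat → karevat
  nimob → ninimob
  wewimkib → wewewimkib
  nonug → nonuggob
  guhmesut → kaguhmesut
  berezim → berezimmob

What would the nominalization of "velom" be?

"velom" ends in -m. The stems ending in -m (berezim → berezimmob, nemkam → nemkammob) double the final consonant and add -ob.
The other patterns: stems ending in -t add the prefix ka-; stems ending in -b repeat the first consonant+vowel as a prefix.
So velom → velommob.

velommob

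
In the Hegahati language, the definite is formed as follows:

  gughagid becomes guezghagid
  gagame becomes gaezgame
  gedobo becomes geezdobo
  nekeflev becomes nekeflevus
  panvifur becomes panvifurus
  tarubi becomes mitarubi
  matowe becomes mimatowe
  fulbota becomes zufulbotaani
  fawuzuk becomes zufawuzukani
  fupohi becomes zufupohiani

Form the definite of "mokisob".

mimokisob

gagame and matowe both end in -e yet inflect differently (gaezgame, mimatowe), so the final letter is not what conditions the rule; the first letter is.
"mokisob" begins with m-. The one such stem in the data (matowe → mimatowe) adds the prefix mi-, so the same rule applies.
So mokisob → mimokisob.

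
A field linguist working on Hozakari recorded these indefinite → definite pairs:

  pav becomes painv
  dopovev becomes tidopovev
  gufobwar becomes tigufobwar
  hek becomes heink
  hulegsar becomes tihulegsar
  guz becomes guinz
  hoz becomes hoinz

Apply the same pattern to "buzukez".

"buzukez" has 3 vowels. The stems with 3 vowels (gufobwar → tigufobwar, dopovev → tidopovev, hulegsar → tihulegsar) add the prefix ti-.
The other pattern: stems with 1 vowel insert -in- after the first vowel.
So buzukez → tibuzukez.

tibuzukez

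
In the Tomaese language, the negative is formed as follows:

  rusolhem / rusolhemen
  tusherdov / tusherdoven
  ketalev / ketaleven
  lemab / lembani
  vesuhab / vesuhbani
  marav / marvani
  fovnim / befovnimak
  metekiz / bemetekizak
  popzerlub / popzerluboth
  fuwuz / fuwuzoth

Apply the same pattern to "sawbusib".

"sawbusib" has last vowel 'i'. The stems whose last vowel is 'i' (fovnim → befovnimak, metekiz → bemetekizak) add be- … -ak around the stem.
So sawbusib → besawbusibak.

besawbusibak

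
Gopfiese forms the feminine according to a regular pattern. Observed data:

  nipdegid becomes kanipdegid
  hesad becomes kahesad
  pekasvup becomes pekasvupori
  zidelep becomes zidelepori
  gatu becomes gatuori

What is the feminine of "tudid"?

katudid

nipdegid and pekasvup both have 3 vowels yet inflect differently (kanipdegid, pekasvupori), so the number of vowels is not what conditions the rule; the final letter is.
"tudid" ends in -d. The stems ending in -d (nipdegid → kanipdegid, hesad → kahesad) add the prefix ka-.
The other pattern: stems ending in -p or -u add -ori.
So tudid → katudid.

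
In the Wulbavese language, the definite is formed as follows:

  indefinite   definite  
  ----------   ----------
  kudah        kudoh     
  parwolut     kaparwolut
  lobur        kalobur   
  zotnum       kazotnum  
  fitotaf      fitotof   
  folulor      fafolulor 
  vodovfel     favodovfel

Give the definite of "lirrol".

lobur and folulor both end in -r yet inflect differently (kalobur, fafolulor), so the final letter is not what conditions the rule; the last vowel is.
"lirrol" has last vowel 'o'. The one such stem in the data (folulor → fafolulor) adds the prefix fa-, so the same rule applies.
The other patterns: stems whose last vowel is 'u' add the prefix ka-; stems whose last vowel is 'a' change the last vowel to 'o'.
So lirrol → falirrol.

falirrol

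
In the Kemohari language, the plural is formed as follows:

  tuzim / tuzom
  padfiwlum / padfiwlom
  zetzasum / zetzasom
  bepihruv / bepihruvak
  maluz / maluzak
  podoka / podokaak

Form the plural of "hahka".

hahkaak

"hahka" ends in -a. The one such stem in the data (podoka → podokaak) adds -ak, so the same rule applies.
So hahka → hahkaak.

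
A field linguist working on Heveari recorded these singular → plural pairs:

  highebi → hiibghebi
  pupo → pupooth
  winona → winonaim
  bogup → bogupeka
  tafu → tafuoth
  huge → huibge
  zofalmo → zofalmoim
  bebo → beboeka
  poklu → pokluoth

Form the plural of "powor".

pupo and bebo both end in -o yet inflect differently (pupooth, beboeka), so the final letter is not what conditions the rule; the first letter is.
"powor" begins with p-. The stems beginning with p- (pupo → pupooth, poklu → pokluoth) add -oth.
So powor → poworoth.

poworoth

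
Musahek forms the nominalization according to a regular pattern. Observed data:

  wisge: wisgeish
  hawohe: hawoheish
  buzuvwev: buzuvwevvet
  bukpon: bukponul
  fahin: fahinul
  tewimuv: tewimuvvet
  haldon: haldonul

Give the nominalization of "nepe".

nepeish

wisge and buzuvwev both have last vowel 'e' yet inflect differently (wisgeish, buzuvwevvet), so the last vowel is not what conditions the rule; the final letter is.
"nepe" ends in -e. The stems ending in -e (wisge → wisgeish, hawohe → hawoheish) add -ish.
So nepe → nepeish.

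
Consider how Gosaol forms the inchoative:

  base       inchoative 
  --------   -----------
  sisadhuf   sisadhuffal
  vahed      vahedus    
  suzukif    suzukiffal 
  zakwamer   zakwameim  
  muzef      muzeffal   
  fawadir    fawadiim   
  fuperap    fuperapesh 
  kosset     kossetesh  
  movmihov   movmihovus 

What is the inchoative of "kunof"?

muzef and zakwamer both have last vowel 'e' yet inflect differently (muzeffal, zakwameim), so the last vowel is not what conditions the rule; the final letter is.
"kunof" ends in -f. The stems ending in -f (muzef → muzeffal, suzukif → suzukiffal, sisadhuf → sisadhuffal) double the final consonant and add -al.
So kunof → kunoffal.

kunoffal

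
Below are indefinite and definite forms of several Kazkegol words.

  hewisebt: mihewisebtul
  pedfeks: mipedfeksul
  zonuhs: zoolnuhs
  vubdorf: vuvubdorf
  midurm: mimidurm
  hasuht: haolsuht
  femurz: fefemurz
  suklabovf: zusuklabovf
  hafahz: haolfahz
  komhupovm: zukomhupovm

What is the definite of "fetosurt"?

fefetosurt

midurm and komhupovm both end in -m yet inflect differently (mimidurm, zukomhupovm), so the final letter is not what conditions the rule; the second-to-last letter is.
"fetosurt" has second-to-last letter 'r'. The stems whose second-to-last letter is 'r' (midurm → mimidurm, vubdorf → vuvubdorf, femurz → fefemurz) repeat the first consonant+vowel as a prefix.
The other patterns: stems whose second-to-last letter is 'v' add the prefix zu-; stems whose second-to-last letter is 'h' insert -ol- after the first vowel; stems whose second-to-last letter is 'b' or 'k' add mi- … -ul around the stem.
So fetosurt → fefetosurt.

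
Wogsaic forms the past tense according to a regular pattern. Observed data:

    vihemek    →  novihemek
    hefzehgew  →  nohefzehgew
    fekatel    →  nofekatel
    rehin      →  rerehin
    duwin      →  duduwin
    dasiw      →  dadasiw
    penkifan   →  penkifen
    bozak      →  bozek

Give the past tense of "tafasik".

hefzehgew and dasiw both end in -w yet inflect differently (nohefzehgew, dadasiw), so the final letter is not what conditions the rule; the last vowel is.
"tafasik" has last vowel 'i'. The stems whose last vowel is 'i' (rehin → rerehin, duwin → duduwin, dasiw → dadasiw) repeat the first consonant+vowel as a prefix.
So tafasik → tatafasik.

tatafasik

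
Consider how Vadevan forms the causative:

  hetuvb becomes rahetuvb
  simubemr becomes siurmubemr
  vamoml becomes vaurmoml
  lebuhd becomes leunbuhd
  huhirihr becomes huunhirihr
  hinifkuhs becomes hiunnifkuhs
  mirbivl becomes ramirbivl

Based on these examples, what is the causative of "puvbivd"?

simubemr and huhirihr both end in -r yet inflect differently (siurmubemr, huunhirihr), so the final letter is not what conditions the rule; the second-to-last letter is.
"puvbivd" has second-to-last letter 'v'. The stems whose second-to-last letter is 'v' (mirbivl → ramirbivl, hetuvb → rahetuvb) add the prefix ra-.
The other patterns: stems whose second-to-last letter is 'm' insert -ur- after the first vowel; stems whose second-to-last letter is 'h' insert -un- after the first vowel.
So puvbivd → rapuvbivd.

rapuvbivd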